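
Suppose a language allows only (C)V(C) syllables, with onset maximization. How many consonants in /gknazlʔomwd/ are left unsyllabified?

Under (C)V(C), the unsyllabifiable consonants are /g/, /k/, /l/, /w/, /d/ (at most one coda consonant is licensed; onsets are limited to one consonant).

5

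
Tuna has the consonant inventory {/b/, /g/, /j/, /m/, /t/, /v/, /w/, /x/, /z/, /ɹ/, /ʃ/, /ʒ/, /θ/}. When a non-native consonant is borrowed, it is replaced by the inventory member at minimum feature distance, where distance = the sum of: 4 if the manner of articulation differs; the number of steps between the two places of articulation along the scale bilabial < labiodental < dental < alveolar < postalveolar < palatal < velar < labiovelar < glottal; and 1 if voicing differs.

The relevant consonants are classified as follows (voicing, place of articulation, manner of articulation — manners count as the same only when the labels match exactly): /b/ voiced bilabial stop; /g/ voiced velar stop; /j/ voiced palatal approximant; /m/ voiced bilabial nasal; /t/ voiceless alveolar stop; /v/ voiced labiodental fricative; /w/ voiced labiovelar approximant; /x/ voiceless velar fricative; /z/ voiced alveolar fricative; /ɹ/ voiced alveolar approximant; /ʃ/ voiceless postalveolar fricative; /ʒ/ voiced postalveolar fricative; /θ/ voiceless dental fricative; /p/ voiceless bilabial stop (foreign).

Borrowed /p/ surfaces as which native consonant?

/b/ is closest: same manner (stop), place distance 0 (bilabial→bilabial), voicing differs (+1); total 1. Next closest is /t/ at distance 3.

b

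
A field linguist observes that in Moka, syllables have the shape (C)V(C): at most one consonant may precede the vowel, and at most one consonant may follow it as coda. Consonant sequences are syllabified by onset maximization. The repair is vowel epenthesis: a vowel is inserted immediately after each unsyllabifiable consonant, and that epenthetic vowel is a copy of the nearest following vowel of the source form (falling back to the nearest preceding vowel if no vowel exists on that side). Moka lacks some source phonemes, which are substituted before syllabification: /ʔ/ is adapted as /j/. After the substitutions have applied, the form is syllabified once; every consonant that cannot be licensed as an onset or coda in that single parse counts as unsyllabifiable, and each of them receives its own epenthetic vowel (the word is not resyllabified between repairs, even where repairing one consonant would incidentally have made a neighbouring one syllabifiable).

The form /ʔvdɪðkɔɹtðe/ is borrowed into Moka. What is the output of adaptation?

Substitution: /ʔ/ → /j/, giving /jvdɪðkɔɹtðe/.
The consonants /j/, /v/, /t/ cannot be parsed into a legal (C)V(C) syllable (at most one coda consonant is licensed; onsets are limited to one consonant).
Epenthesis after each stranded consonant: /j/ → /jɪ/, /v/ → /vɪ/, /t/ → /te/.

jɪvɪdɪðkɔɹteðe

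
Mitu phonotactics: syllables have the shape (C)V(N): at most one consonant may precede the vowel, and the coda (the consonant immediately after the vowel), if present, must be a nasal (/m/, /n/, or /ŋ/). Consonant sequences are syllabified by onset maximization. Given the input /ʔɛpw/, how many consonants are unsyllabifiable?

Under (C)V(N), the unsyllabifiable consonants are /p/, /w/ (only a nasal (/m/, /n/, or /ŋ/) is licensed in coda position; onsets are limited to one consonant).

2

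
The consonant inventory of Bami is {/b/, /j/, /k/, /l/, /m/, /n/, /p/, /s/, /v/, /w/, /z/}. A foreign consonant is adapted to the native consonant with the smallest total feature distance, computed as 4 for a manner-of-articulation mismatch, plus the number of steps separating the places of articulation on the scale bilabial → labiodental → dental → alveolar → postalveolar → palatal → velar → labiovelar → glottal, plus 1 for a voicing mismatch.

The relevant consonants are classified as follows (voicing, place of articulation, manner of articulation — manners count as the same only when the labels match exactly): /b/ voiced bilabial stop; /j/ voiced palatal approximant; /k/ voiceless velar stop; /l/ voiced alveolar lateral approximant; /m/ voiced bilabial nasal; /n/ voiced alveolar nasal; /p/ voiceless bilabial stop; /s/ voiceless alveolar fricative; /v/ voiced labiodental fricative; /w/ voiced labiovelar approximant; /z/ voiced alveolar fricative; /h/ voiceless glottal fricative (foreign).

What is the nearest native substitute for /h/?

s

/s/ is closest: same manner (fricative), place distance 5 (glottal→alveolar), same voicing; total 5. Next closest is /k/ at distance 6.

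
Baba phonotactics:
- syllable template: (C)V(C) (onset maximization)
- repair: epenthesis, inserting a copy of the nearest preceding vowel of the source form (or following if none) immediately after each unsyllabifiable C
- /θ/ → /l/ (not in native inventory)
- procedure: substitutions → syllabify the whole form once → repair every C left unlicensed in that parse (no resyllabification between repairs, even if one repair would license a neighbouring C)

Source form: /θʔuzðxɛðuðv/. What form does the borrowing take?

luʔuzðuxɛðuðvu

Substitution: /θ/ → /l/, giving /lʔuzðxɛðuðv/.
Syllabifying with onset maximization leaves /l/, /ð/, /v/ stranded (at most one coda consonant is licensed; onsets are limited to one consonant).
Each unlicensed consonant becomes the onset of a new syllable: /l/ → /lu/, /ð/ → /ðu/, /v/ → /vu/.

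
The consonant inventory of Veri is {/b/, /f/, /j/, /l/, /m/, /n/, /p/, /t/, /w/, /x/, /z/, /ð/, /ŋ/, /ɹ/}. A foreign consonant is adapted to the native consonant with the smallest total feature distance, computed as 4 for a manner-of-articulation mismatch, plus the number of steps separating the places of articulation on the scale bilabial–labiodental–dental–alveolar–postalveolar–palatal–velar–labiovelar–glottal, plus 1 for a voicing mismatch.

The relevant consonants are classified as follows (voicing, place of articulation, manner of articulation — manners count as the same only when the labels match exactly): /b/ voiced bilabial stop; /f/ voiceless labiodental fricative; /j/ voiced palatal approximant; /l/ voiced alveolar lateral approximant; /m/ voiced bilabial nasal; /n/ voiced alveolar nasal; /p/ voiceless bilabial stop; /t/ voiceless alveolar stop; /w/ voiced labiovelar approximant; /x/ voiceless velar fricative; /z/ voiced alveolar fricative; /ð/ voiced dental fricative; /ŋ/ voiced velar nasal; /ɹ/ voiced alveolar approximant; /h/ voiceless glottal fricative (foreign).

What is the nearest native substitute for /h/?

/x/ is closest: same manner (fricative), place distance 2 (glottal→velar), same voicing; total 2. Next closest is /w/ at distance 6.

x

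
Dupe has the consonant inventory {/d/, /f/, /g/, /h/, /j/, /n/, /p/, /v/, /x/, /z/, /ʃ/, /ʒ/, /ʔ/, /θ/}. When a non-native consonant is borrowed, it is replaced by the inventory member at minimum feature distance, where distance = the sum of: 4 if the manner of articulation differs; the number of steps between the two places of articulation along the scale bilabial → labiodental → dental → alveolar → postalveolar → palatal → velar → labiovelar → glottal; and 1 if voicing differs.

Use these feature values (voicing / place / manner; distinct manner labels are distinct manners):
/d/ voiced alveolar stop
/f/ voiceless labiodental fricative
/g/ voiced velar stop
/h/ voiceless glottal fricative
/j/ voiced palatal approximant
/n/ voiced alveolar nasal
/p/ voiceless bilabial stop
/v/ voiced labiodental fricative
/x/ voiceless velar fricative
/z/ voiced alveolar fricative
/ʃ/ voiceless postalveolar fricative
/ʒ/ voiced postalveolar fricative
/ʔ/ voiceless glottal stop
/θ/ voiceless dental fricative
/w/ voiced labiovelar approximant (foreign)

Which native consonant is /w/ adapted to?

/j/ is closest: same manner (approximant), place distance 2 (labiovelar→palatal), same voicing; total 2. Next closest is /g/ at distance 5.

j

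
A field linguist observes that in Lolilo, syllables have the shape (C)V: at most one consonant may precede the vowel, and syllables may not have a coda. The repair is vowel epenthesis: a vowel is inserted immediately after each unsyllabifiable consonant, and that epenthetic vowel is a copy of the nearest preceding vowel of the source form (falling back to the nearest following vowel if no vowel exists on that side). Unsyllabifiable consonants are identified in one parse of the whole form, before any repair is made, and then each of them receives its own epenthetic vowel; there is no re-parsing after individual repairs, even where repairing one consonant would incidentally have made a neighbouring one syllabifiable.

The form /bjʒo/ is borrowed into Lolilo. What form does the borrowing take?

Under (C)V, the unsyllabifiable consonants are /b/, /j/ (no codas are permitted; onsets are limited to one consonant).
Inserting the epenthetic vowel yields /b/ → /bo/, /j/ → /jo/.

bojoʒo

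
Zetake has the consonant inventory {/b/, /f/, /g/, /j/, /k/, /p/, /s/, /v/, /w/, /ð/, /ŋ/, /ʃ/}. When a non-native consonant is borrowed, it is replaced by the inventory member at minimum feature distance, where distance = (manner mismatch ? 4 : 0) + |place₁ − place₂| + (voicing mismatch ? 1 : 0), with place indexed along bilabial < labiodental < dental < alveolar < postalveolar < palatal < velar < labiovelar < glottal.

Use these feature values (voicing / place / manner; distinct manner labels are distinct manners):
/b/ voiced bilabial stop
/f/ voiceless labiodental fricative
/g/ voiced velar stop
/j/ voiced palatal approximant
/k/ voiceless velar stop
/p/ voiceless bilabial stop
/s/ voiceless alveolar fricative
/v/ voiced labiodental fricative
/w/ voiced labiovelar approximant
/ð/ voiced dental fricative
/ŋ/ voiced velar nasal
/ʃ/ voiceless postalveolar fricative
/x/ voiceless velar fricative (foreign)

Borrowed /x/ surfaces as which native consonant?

ʃ

/ʃ/ is closest: same manner (fricative), place distance 2 (velar→postalveolar), same voicing; total 2. Next closest is /s/ at distance 3.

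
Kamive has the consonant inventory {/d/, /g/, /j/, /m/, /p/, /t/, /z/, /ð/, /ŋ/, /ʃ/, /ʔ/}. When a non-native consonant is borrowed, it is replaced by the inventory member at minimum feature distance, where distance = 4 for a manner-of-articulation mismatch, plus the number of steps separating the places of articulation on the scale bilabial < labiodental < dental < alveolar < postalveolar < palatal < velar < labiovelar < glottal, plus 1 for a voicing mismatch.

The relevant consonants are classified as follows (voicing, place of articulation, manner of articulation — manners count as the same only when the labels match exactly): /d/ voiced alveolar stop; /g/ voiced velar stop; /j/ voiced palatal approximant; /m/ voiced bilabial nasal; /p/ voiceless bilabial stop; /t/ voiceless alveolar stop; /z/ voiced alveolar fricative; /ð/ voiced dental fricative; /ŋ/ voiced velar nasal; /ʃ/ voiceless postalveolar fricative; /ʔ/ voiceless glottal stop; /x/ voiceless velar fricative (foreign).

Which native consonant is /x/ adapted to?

ʃ

/ʃ/ is closest: same manner (fricative), place distance 2 (velar→postalveolar), same voicing; total 2. Next closest is /z/ at distance 4.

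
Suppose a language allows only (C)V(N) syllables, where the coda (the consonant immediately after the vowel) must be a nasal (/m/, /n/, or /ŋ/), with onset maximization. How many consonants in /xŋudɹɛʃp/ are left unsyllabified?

The consonants /x/, /d/, /ʃ/, /p/ cannot be parsed into a legal (C)V(N) syllable (only a nasal (/m/, /n/, or /ŋ/) is licensed in coda position; onsets are limited to one consonant).

4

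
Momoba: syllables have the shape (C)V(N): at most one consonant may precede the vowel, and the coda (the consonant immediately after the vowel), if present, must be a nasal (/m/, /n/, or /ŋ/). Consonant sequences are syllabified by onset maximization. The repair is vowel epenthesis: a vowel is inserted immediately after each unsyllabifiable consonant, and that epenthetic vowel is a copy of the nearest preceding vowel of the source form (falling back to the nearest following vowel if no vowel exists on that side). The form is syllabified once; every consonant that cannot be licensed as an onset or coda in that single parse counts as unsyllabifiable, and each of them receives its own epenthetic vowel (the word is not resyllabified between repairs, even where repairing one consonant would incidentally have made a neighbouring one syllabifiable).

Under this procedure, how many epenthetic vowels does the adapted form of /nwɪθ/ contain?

2

The unsyllabifiable consonants are /n/, /θ/; each receives one epenthetic vowel.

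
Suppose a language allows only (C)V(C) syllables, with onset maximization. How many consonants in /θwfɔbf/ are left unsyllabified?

3

Under (C)V(C), the unsyllabifiable consonants are /θ/, /w/, /f/ (at most one coda consonant is licensed; onsets are limited to one consonant).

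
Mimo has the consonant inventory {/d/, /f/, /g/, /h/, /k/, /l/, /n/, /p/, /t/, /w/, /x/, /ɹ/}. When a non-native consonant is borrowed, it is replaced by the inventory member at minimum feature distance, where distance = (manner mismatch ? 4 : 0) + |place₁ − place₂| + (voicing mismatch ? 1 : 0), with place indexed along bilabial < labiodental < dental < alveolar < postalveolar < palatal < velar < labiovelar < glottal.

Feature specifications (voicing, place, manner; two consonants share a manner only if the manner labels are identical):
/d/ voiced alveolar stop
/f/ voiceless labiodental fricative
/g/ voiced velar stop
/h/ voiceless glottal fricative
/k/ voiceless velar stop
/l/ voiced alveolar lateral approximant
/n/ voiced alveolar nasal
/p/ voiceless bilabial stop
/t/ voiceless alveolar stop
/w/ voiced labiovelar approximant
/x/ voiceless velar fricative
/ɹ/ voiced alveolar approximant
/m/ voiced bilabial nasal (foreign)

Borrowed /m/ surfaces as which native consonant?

/n/ is closest: same manner (nasal), place distance 3 (bilabial→alveolar), same voicing; total 3. Next closest is /p/ at distance 5.

n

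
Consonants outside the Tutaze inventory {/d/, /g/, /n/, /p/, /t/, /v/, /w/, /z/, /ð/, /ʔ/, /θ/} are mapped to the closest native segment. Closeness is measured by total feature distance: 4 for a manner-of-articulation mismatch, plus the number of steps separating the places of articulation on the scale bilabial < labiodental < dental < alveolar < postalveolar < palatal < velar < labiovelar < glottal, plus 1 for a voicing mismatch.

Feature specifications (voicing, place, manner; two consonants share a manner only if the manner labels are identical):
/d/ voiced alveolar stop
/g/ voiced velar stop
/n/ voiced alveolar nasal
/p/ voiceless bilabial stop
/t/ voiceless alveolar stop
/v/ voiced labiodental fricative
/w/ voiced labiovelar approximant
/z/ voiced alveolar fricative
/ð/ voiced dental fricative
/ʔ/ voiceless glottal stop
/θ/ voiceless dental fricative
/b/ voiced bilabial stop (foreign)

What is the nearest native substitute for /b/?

/p/ is closest: same manner (stop), place distance 0 (bilabial→bilabial), voicing differs (+1); total 1. Next closest is /d/ at distance 3.

p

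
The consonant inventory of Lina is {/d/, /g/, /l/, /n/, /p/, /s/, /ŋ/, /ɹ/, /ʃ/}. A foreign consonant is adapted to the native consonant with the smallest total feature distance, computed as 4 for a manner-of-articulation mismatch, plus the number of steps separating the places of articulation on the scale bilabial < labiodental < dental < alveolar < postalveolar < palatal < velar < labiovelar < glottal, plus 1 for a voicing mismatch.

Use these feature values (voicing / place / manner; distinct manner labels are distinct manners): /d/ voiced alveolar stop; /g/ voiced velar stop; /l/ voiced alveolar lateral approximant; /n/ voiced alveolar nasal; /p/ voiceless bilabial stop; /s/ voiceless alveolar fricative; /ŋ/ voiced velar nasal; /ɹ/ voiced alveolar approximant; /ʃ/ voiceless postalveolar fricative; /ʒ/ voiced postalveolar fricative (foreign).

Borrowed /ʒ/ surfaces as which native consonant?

ʃ

/ʃ/ is closest: same manner (fricative), place distance 0 (postalveolar→postalveolar), voicing differs (+1); total 1. Next closest is /s/ at distance 2.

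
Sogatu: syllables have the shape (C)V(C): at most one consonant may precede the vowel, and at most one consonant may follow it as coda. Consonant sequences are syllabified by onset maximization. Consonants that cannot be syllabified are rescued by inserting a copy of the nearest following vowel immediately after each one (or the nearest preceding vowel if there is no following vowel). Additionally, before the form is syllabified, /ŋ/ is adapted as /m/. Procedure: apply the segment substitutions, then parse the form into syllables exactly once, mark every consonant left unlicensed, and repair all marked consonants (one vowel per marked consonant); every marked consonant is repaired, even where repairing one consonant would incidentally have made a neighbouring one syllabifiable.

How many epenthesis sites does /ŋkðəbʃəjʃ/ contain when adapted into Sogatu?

After substitution the input is /mkðəbʃəjʃ/.
The unsyllabifiable consonants are /m/, /k/, /ʃ/; each receives one epenthetic vowel.

3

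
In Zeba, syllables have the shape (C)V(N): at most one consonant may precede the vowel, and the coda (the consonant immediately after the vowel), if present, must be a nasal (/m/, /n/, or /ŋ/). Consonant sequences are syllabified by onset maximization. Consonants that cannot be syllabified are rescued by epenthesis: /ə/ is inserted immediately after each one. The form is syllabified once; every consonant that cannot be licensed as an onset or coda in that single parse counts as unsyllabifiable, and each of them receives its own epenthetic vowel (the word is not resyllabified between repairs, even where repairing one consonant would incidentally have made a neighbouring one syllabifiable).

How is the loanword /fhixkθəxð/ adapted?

fəhixəkəθəxəðə

Syllabifying with onset maximization leaves /f/, /x/, /k/, /x/, /ð/ stranded (only a nasal (/m/, /n/, or /ŋ/) is licensed in coda position; onsets are limited to one consonant).
Each unlicensed consonant becomes the onset of a new syllable: /f/ → /fə/, /x/ → /xə/, /k/ → /kə/, /x/ → /xə/, /ð/ → /ðə/.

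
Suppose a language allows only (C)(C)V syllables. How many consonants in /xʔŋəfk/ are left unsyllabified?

The consonants /x/, /f/, /k/ cannot be parsed into a legal (C)(C)V syllable (no codas are permitted; onsets may contain at most 2 consonants).

3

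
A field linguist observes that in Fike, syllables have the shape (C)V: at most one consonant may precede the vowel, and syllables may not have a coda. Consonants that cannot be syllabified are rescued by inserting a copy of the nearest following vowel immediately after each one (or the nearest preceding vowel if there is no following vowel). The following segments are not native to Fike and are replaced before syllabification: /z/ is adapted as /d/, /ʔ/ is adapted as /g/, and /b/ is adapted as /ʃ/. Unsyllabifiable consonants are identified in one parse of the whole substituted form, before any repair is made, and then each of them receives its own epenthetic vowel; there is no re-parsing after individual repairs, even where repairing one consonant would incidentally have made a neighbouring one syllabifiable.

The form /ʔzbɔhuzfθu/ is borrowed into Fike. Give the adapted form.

gɔdɔʃɔhudufuθu

Substitution: /ʔ/ → /g/, /z/ → /d/, /b/ → /ʃ/, giving /gdʃɔhudfθu/.
The consonants /g/, /d/, /d/, /f/ cannot be parsed into a legal (C)V syllable (no codas are permitted; onsets are limited to one consonant).
Each unlicensed consonant becomes the onset of a new syllable: /g/ → /gɔ/, /d/ → /dɔ/, /d/ → /du/, /f/ → /fu/.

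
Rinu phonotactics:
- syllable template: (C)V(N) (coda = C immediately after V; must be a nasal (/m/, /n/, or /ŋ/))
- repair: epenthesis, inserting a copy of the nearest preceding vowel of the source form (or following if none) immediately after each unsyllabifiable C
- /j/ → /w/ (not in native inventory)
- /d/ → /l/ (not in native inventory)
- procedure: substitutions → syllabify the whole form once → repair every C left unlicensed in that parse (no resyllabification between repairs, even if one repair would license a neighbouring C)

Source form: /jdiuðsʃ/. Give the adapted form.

wiliuðusuʃu

Substitution: /j/ → /w/, /d/ → /l/, giving /wliuðsʃ/.
The consonants /w/, /ð/, /s/, /ʃ/ cannot be parsed into a legal (C)V(N) syllable (only a nasal (/m/, /n/, or /ŋ/) is licensed in coda position; onsets are limited to one consonant).
Each unlicensed consonant becomes the onset of a new syllable: /w/ → /wi/, /ð/ → /ðu/, /s/ → /su/, /ʃ/ → /ʃu/.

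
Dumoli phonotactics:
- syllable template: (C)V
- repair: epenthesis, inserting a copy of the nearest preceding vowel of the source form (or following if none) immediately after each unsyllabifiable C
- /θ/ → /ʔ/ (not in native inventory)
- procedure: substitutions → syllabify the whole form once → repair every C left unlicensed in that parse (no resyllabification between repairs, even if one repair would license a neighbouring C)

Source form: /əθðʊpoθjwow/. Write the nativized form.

əʔəðʊpoʔojowowo

Substitution: /θ/ → /ʔ/, giving /əʔðʊpoʔjwow/.
Under (C)V, the unsyllabifiable consonants are /ʔ/, /ʔ/, /j/, /w/ (no codas are permitted; onsets are limited to one consonant).
Epenthesis after each stranded consonant: /ʔ/ → /ʔə/, /ʔ/ → /ʔo/, /j/ → /jo/, /w/ → /wo/.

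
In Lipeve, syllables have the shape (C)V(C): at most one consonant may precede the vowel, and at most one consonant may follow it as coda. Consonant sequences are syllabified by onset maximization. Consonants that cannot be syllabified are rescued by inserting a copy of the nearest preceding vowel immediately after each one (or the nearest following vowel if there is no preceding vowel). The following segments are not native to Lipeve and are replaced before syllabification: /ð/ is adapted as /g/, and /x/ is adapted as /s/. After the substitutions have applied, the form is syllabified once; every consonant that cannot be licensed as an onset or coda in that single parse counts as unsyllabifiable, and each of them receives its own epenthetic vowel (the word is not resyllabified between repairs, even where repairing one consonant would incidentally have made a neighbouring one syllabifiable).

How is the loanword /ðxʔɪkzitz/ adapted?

gɪsɪʔɪkzitzi

Substitution: /ð/ → /g/, /x/ → /s/, giving /gsʔɪkzitz/.
The consonants /g/, /s/, /z/ cannot be parsed into a legal (C)V(C) syllable (at most one coda consonant is licensed; onsets are limited to one consonant).
Epenthesis after each stranded consonant: /g/ → /gɪ/, /s/ → /sɪ/, /z/ → /zi/.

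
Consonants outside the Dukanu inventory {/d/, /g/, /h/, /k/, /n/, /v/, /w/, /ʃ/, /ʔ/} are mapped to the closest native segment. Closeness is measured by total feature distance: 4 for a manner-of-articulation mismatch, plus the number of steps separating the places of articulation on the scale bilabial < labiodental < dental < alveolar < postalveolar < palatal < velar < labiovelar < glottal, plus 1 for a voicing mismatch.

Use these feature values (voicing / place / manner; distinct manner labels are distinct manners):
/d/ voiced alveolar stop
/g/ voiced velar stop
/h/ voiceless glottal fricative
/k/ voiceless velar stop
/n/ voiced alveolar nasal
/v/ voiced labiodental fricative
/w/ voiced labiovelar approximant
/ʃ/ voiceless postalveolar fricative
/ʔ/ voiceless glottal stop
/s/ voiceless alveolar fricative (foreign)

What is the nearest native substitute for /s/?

ʃ

/ʃ/ is closest: same manner (fricative), place distance 1 (alveolar→postalveolar), same voicing; total 1. Next closest is /v/ at distance 3.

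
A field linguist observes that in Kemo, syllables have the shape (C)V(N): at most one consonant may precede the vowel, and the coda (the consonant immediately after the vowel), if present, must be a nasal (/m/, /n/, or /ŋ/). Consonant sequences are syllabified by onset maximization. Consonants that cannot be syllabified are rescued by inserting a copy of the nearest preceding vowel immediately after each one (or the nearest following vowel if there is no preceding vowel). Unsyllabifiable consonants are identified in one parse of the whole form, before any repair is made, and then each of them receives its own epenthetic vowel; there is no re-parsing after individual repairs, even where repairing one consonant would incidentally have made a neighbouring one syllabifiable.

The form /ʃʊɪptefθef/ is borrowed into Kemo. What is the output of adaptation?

The consonants /p/, /f/, /f/ cannot be parsed into a legal (C)V(N) syllable (only a nasal (/m/, /n/, or /ŋ/) is licensed in coda position; onsets are limited to one consonant).
Each unlicensed consonant becomes the onset of a new syllable: /p/ → /pɪ/, /f/ → /fe/, /f/ → /fe/.

ʃʊɪpɪtefeθefe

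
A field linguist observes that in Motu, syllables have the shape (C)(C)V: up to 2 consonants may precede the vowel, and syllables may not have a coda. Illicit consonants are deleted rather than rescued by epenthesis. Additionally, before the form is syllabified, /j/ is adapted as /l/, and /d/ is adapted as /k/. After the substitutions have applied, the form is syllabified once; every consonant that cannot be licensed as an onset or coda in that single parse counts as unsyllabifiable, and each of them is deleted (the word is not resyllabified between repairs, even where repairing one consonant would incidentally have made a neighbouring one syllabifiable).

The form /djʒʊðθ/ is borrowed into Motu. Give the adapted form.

lʒʊ

Substitution: /d/ → /k/, /j/ → /l/, giving /klʒʊðθ/.
Under (C)(C)V, the unsyllabifiable consonants are /k/, /ð/, /θ/ (no codas are permitted; onsets may contain at most 2 consonants).
Deleting the stranded consonants removes /k/, /ð/, /θ/.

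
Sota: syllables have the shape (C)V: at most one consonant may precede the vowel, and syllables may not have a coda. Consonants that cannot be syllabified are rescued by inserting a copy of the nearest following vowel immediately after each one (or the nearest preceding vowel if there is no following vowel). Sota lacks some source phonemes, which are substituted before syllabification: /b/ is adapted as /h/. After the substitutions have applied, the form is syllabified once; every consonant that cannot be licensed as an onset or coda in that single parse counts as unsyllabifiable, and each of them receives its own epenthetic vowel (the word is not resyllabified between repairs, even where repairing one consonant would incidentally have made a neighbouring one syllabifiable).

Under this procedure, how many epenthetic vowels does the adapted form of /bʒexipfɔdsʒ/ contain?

After substitution the input is /hʒexipfɔdsʒ/.
The unsyllabifiable consonants are /h/, /p/, /d/, /s/, /ʒ/; each receives one epenthetic vowel.

5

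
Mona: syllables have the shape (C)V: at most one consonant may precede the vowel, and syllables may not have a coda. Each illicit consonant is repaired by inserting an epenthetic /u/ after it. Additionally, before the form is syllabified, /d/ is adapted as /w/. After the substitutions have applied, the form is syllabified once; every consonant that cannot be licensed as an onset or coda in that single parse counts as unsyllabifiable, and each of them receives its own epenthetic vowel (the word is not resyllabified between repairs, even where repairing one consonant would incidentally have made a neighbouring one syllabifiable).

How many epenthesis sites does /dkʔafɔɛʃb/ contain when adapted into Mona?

After substitution the input is /wkʔafɔɛʃb/.
The unsyllabifiable consonants are /w/, /k/, /ʃ/, /b/; each receives one epenthetic vowel.

4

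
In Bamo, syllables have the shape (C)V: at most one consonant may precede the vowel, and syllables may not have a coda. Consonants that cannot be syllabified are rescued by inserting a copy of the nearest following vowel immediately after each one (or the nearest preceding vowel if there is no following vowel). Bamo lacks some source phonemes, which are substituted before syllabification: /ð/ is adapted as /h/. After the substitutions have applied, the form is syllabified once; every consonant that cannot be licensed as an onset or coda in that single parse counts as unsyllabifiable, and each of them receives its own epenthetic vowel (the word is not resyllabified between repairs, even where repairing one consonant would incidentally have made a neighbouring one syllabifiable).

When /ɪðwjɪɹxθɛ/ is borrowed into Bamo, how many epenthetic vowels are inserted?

After substitution the input is /ɪhwjɪɹxθɛ/.
The unsyllabifiable consonants are /h/, /w/, /ɹ/, /x/; each receives one epenthetic vowel.

4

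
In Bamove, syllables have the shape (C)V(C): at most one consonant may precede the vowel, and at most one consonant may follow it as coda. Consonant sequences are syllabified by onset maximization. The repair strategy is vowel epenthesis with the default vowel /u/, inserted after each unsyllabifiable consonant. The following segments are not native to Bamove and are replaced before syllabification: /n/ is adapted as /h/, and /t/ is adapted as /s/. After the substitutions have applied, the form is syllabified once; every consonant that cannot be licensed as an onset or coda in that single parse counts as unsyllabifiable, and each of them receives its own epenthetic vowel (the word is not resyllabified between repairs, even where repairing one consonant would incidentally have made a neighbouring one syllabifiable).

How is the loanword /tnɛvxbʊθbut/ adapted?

suhɛvxubʊθbus

Substitution: /t/ → /s/, /n/ → /h/, giving /shɛvxbʊθbus/.
Syllabifying with onset maximization leaves /s/, /x/ stranded (at most one coda consonant is licensed; onsets are limited to one consonant).
Inserting the epenthetic vowel yields /s/ → /su/, /x/ → /xu/.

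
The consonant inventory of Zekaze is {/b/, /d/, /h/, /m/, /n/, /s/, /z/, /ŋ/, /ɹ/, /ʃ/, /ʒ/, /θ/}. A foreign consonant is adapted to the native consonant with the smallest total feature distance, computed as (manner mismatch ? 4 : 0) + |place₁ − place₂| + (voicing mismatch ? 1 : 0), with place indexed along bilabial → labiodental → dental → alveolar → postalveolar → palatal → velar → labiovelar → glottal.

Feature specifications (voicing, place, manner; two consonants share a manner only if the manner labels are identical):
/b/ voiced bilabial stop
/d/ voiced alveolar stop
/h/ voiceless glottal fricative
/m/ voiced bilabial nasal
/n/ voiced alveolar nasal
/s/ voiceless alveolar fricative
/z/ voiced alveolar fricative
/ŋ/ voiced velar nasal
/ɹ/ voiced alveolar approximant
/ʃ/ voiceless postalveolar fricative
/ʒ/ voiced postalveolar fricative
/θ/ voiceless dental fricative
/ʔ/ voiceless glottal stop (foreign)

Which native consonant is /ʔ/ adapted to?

h

/h/ is closest: manner differs (stop→fricative, +4), place distance 0 (glottal→glottal), same voicing; total 4. Next closest is /d/ at distance 6.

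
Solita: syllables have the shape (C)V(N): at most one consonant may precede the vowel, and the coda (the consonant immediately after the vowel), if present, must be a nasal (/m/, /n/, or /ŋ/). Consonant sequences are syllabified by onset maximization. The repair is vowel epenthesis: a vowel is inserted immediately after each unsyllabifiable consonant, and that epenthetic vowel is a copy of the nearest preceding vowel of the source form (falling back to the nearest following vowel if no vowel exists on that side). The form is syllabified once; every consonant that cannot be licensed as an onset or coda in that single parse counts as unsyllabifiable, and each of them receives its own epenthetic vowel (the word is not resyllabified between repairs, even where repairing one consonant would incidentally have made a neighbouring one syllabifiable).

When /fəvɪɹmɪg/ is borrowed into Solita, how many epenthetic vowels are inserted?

2

The unsyllabifiable consonants are /ɹ/, /g/; each receives one epenthetic vowel.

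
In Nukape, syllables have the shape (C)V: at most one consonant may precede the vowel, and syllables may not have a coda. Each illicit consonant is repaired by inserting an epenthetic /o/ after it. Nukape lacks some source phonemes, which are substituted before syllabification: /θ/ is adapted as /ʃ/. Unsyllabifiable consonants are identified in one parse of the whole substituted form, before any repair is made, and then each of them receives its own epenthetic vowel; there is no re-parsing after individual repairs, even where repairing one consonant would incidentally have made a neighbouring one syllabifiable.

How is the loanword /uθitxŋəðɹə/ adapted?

uʃitoxoŋəðoɹə

Substitution: /θ/ → /ʃ/, giving /uʃitxŋəðɹə/.
Syllabifying with onset maximization leaves /t/, /x/, /ð/ stranded (no codas are permitted; onsets are limited to one consonant).
Inserting the epenthetic vowel yields /t/ → /to/, /x/ → /xo/, /ð/ → /ðo/.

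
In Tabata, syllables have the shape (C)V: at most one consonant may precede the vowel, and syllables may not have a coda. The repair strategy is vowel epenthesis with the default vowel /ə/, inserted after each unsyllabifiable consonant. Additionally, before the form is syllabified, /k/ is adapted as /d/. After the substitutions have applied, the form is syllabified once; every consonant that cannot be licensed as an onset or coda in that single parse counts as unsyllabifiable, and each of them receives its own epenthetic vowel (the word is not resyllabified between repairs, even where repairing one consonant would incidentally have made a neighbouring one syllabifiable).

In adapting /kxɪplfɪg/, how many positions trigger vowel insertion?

4

After substitution the input is /dxɪplfɪg/.
The unsyllabifiable consonants are /d/, /p/, /l/, /g/; each receives one epenthetic vowel.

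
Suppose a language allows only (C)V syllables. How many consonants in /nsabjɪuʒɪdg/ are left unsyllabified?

4

The consonants /n/, /b/, /d/, /g/ cannot be parsed into a legal (C)V syllable (no codas are permitted; onsets are limited to one consonant).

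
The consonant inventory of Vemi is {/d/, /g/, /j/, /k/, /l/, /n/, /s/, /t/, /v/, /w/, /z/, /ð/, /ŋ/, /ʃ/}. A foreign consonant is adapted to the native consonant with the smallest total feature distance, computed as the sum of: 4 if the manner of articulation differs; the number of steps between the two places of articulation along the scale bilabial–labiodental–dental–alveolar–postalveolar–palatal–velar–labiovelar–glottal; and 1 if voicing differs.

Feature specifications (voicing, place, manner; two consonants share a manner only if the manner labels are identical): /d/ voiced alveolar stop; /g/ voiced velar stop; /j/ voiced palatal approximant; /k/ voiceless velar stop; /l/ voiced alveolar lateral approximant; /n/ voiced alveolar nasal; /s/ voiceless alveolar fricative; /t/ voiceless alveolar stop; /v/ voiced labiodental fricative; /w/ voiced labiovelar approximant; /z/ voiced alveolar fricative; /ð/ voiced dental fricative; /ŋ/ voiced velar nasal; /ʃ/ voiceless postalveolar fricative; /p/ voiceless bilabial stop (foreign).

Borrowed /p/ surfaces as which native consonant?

/t/ is closest: same manner (stop), place distance 3 (bilabial→alveolar), same voicing; total 3. Next closest is /d/ at distance 4.

t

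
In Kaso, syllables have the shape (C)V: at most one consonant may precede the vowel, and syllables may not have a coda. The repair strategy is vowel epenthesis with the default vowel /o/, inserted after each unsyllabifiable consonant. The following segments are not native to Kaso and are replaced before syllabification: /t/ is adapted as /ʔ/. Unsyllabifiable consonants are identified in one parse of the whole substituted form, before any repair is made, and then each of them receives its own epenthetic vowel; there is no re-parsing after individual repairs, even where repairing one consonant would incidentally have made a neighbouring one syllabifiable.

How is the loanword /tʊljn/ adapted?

Substitution: /t/ → /ʔ/, giving /ʔʊljn/.
Syllabifying with onset maximization leaves /l/, /j/, /n/ stranded (no codas are permitted; onsets are limited to one consonant).
Each unlicensed consonant becomes the onset of a new syllable: /l/ → /lo/, /j/ → /jo/, /n/ → /no/.

ʔʊlojono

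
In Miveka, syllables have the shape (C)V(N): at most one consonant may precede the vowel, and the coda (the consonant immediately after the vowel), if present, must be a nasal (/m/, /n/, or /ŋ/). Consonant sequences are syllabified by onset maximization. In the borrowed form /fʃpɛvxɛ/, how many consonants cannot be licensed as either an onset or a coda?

Under (C)V(N), the unsyllabifiable consonants are /f/, /ʃ/, /v/ (only a nasal (/m/, /n/, or /ŋ/) is licensed in coda position; onsets are limited to one consonant).

3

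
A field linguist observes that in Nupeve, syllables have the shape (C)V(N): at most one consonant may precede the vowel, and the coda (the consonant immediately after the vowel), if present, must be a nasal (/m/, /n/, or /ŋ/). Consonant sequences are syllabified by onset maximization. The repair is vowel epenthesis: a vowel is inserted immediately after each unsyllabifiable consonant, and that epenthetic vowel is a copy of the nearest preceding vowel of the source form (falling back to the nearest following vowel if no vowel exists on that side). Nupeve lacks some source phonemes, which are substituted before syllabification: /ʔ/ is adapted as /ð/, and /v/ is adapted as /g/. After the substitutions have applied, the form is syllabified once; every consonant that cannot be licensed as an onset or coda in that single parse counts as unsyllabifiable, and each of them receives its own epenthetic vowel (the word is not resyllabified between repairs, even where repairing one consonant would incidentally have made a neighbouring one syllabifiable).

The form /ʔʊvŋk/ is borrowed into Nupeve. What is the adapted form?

ðʊgʊŋʊkʊ

Substitution: /ʔ/ → /ð/, /v/ → /g/, giving /ðʊgŋk/.
Syllabifying with onset maximization leaves /g/, /ŋ/, /k/ stranded (only a nasal (/m/, /n/, or /ŋ/) is licensed in coda position; onsets are limited to one consonant).
Epenthesis after each stranded consonant: /g/ → /gʊ/, /ŋ/ → /ŋʊ/, /k/ → /kʊ/.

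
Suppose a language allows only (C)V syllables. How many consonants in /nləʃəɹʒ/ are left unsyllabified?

3

Syllabifying with onset maximization leaves /n/, /ɹ/, /ʒ/ stranded (no codas are permitted; onsets are limited to one consonant).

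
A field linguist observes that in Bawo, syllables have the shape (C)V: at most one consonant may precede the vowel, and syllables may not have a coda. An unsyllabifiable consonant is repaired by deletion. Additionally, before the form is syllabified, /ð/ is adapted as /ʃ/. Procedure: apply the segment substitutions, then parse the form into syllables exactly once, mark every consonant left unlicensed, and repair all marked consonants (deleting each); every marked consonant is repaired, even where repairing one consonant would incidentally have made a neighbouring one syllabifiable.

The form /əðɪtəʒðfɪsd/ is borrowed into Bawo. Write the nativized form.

əʃɪtəfɪ

Substitution: /ð/ → /ʃ/, giving /əʃɪtəʒʃfɪsd/.
Syllabifying with onset maximization leaves /ʒ/, /ʃ/, /s/, /d/ stranded (no codas are permitted; onsets are limited to one consonant).
Deleting the stranded consonants removes /ʒ/, /ʃ/, /s/, /d/.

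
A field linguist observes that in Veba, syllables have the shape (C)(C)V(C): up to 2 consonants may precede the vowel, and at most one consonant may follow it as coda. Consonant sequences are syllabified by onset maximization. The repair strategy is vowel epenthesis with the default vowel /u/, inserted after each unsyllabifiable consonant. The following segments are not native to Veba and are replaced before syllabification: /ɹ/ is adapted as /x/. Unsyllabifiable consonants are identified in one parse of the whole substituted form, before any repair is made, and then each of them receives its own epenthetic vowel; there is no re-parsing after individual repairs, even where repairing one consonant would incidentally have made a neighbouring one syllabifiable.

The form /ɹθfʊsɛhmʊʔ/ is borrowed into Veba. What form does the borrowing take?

Substitution: /ɹ/ → /x/, giving /xθfʊsɛhmʊʔ/.
Under (C)(C)V(C), the unsyllabifiable consonants are /x/ (at most one coda consonant is licensed; onsets may contain at most 2 consonants).
Epenthesis after each stranded consonant: /x/ → /xu/.

xuθfʊsɛhmʊʔ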